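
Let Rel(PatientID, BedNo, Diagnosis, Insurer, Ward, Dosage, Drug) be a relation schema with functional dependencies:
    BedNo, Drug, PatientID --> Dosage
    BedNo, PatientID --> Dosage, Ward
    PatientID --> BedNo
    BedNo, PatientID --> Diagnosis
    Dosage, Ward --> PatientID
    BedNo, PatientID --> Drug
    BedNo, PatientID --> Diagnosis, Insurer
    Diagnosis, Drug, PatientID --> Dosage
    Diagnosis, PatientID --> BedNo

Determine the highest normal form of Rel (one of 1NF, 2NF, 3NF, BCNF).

Candidate keys: {Dosage, Ward}, {PatientID}. Prime attributes: {Dosage, PatientID, Ward}.
Each dependency's left side is a superkey — BCNF holds.

BCNF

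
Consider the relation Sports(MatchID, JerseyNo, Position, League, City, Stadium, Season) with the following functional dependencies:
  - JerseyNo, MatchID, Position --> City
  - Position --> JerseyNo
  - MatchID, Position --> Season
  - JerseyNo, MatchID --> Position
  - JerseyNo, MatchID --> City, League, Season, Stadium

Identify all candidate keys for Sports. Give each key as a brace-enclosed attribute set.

No FD produces {MatchID}, so it must be in every candidate key.
{JerseyNo, MatchID}⁺ = {City, JerseyNo, League, MatchID, Position, Season, Stadium} — all of the relation — so {JerseyNo, MatchID} is a candidate key.
{MatchID, Position}⁺ = {City, JerseyNo, League, MatchID, Position, Season, Stadium} — all of the relation — so {MatchID, Position} is a candidate key.
No proper subset of any of these is a key, and no other minimal superkey exists.

{JerseyNo, MatchID}, {MatchID, Position}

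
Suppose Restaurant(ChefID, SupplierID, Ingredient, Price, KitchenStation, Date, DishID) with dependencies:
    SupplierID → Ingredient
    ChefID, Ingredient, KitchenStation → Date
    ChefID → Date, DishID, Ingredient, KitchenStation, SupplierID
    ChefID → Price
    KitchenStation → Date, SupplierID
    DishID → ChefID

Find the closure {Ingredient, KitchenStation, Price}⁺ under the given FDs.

{Date, Ingredient, KitchenStation, Price, SupplierID}

Start with {Ingredient, KitchenStation, Price}.
KitchenStation → Date, SupplierID applies; add {Date, SupplierID} → now {Date, Ingredient, KitchenStation, Price, SupplierID}.
No further FD applies.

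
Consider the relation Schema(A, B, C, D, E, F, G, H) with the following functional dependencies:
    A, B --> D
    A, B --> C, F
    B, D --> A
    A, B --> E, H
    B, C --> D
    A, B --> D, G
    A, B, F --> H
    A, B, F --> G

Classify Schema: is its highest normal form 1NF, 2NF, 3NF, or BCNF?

BCNF

Candidate keys: {A, B}, {B, C}, {B, D}. Prime attributes: {A, B, C, D}.
Each dependency's left side is a superkey — BCNF holds.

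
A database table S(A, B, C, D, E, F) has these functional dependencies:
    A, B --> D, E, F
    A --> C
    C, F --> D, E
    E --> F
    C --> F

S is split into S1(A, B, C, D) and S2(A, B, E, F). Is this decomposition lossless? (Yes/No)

Common attributes: {A, B}; their closure is {A, B, C, D, E, F}.
This includes all of S1, so the common attributes are a superkey of S1 — the join is lossless.

Yes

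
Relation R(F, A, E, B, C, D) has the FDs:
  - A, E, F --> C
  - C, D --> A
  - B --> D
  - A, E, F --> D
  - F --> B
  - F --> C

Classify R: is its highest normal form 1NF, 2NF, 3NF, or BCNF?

1NF

Candidate key: {E, F}. Prime attributes: {E, F}.
C, D --> A: {C, D}⁺ = {A, C, D}, which is not all of the attributes, so the left side is not a superkey — BCNF is violated.
Because {A} is non-prime and the left side of C, D --> A is not a superkey, the relation is not in 3NF.
The proper key subset {F} of {E, F} determines non-prime {A, B, C, D}, so the relation is not even in 2NF.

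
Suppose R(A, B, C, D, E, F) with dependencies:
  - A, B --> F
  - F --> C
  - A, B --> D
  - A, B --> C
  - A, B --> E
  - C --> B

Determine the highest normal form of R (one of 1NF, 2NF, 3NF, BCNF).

Candidate keys: {A, B}, {A, C}, {A, F}. Prime attributes: {A, B, C, F}.
F --> C: {F}⁺ = {B, C, F}, which is not all of the attributes, so the left side is not a superkey — BCNF is violated.
Since {C} ⊆ prime attributes and every other non-superkey FD also has a prime right side, the schema is in 3NF.

3NF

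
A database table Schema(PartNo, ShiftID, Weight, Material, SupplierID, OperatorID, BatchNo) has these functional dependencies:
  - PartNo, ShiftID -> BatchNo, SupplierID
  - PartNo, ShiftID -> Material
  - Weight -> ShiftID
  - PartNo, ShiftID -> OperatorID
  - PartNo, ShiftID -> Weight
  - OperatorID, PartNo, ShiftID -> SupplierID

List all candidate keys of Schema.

{PartNo, ShiftID}, {PartNo, Weight}

Attributes never on any right-hand side: {PartNo} — every candidate key must contain it.
{PartNo, ShiftID}⁺ = {BatchNo, Material, OperatorID, PartNo, ShiftID, SupplierID, Weight}, which is every attribute, so {PartNo, ShiftID} is a candidate key.
{PartNo, Weight}⁺ = {BatchNo, Material, OperatorID, PartNo, ShiftID, SupplierID, Weight}, which is every attribute, so {PartNo, Weight} is a candidate key.
Any other superkey properly contains one of these, so there are no further candidate keys.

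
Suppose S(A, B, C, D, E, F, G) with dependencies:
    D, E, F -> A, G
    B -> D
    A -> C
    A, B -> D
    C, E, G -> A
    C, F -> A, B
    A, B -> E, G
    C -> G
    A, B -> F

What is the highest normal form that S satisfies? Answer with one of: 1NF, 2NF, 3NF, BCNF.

1NF

Candidate keys: {A, B}, {A, F}, {B, C, E}, {B, E, F}, {C, F}, {D, E, F}. Prime attributes: {A, B, C, D, E, F}.
B -> D: {B}⁺ = {B, D}, which is not all of the attributes, so the left side is not a superkey — BCNF is violated.
Because {G} is non-prime and the left side of C -> G is not a superkey, the relation is not in 3NF.
Since {A} ⊂ {A, B} and {A}⁺ ⊇ {G} with {G} non-prime, there is a partial dependency; 2NF fails.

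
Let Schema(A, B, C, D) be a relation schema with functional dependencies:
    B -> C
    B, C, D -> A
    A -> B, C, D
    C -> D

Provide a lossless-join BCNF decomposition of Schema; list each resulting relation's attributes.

Candidate keys of the original relation: {A}, {B}.
Within {A, B, C, D}: {C}⁺ ∩ {A, B, C, D} = {C, D}, not the whole set, so C -> D violates BCNF; decompose into {C, D} and {A, B, C}.
{C, D} is in BCNF.
{A, B, C} is in BCNF.

{A, B, C}; {C, D}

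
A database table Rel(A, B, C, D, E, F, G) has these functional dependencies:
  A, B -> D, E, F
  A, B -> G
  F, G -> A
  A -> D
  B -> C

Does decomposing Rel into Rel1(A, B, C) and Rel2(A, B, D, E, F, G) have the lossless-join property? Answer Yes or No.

Yes

Rel1 ∩ Rel2 = {A, B}; its closure under F is {A, B, C, D, E, F, G}.
Since Rel1 ⊆ {A, B, C, D, E, F, G}, the intersection is a superkey of Rel1; the decomposition is lossless.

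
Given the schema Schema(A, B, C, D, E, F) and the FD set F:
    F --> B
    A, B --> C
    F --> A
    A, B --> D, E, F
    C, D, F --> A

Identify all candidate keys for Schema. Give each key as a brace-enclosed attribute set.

{F} is a candidate key since {F}⁺ = {A, B, C, D, E, F} covers every attribute.
{A, B} is a candidate key since {A, B}⁺ = {A, B, C, D, E, F} covers every attribute.
These are minimal and exhaustive — every other superkey contains one of them.

{A, B}, {F}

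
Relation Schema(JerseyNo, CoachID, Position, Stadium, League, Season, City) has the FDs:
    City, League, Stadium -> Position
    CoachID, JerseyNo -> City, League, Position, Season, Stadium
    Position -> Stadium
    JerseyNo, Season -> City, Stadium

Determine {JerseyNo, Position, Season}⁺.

{City, JerseyNo, Position, Season, Stadium}

Start with {JerseyNo, Position, Season}.
Position -> Stadium applies; add {Stadium} → now {JerseyNo, Position, Season, Stadium}.
JerseyNo, Season -> City, Stadium applies; add {City} → now {City, JerseyNo, Position, Season, Stadium}.
No further FD applies.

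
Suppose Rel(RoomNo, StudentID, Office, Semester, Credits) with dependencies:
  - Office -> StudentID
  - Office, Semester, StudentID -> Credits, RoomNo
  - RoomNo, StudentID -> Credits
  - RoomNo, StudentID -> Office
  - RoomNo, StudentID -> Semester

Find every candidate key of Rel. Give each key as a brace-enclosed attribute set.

{Office, RoomNo}, {Office, Semester}, {RoomNo, StudentID}

{Office, RoomNo}⁺ = {Credits, Office, RoomNo, Semester, StudentID} — all of the relation — so {Office, RoomNo} is a candidate key.
{Office, Semester}⁺ = {Credits, Office, RoomNo, Semester, StudentID} — all of the relation — so {Office, Semester} is a candidate key.
{RoomNo, StudentID}⁺ = {Credits, Office, RoomNo, Semester, StudentID} — all of the relation — so {RoomNo, StudentID} is a candidate key.
These are minimal and exhaustive — every other superkey contains one of them.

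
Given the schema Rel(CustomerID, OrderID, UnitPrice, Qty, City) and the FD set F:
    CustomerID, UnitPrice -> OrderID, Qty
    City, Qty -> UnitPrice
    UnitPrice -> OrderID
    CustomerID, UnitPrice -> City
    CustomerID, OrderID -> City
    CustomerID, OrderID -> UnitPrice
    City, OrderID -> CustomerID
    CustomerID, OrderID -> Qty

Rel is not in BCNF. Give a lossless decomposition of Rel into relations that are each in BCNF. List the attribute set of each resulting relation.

{City, CustomerID, Qty, UnitPrice}; {OrderID, UnitPrice}

Candidate keys of the original relation: {City, OrderID}, {City, Qty}, {City, UnitPrice}, {CustomerID, OrderID}, {CustomerID, UnitPrice}.
Within {City, CustomerID, OrderID, Qty, UnitPrice}: {UnitPrice}⁺ ∩ {City, CustomerID, OrderID, Qty, UnitPrice} = {OrderID, UnitPrice}, not the whole set, so UnitPrice -> OrderID violates BCNF; decompose into {OrderID, UnitPrice} and {City, CustomerID, Qty, UnitPrice}.
{OrderID, UnitPrice} has no BCNF violation.
{City, CustomerID, Qty, UnitPrice} has no BCNF violation.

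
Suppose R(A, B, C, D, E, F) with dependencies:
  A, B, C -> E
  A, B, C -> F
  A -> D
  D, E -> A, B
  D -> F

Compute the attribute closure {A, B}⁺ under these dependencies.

Start with {A, B}.
A -> D applies; add {D} → now {A, B, D}.
D -> F applies; add {F} → now {A, B, D, F}.
No further FD applies.

{A, B, D, F}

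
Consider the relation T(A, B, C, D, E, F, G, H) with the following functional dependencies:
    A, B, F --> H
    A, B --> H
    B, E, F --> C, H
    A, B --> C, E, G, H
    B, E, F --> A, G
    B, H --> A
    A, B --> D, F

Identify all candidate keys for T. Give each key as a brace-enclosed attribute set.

{A, B}, {B, E, F}, {B, H}

No FD produces {B}, so it must be in every candidate key.
Closure of {A, B} is {A, B, C, D, E, F, G, H}, the whole schema; {A, B} is a candidate key.
Closure of {B, H} is {A, B, C, D, E, F, G, H}, the whole schema; {B, H} is a candidate key.
Closure of {B, E, F} is {A, B, C, D, E, F, G, H}, the whole schema; {B, E, F} is a candidate key.
Any other superkey properly contains one of these, so there are no further candidate keys.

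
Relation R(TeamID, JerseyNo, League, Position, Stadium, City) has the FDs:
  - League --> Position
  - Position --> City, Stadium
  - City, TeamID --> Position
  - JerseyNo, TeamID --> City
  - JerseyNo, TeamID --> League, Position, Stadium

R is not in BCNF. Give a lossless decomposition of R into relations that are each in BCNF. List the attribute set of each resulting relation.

{City, Position, Stadium}; {JerseyNo, League, TeamID}; {League, Position}

Candidate key of the original relation: {JerseyNo, TeamID}.
In {City, JerseyNo, League, Position, Stadium, TeamID}, {League} is not a superkey ({League}⁺ restricted to this set is {City, League, Position, Stadium}), so split on League --> City, Position, Stadium into {City, League, Position, Stadium} and {JerseyNo, League, TeamID}.
In {City, League, Position, Stadium}, {Position} is not a superkey ({Position}⁺ restricted to this set is {City, Position, Stadium}), so split on Position --> City, Stadium into {City, Position, Stadium} and {League, Position}.
{City, Position, Stadium} has no BCNF violation.
{League, Position} has no BCNF violation.
{JerseyNo, League, TeamID} has no BCNF violation.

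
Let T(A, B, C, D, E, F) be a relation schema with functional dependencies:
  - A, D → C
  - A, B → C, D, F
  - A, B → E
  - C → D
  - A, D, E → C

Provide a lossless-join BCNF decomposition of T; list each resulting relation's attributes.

Candidate key of the original relation: {A, B}.
Within {A, B, C, D, E, F}: {A, D}⁺ ∩ {A, B, C, D, E, F} = {A, C, D}, not the whole set, so A, D → C violates BCNF; decompose into {A, C, D} and {A, B, D, E, F}.
Within {A, C, D}: {C}⁺ ∩ {A, C, D} = {C, D}, not the whole set, so C → D violates BCNF; decompose into {C, D} and {A, C}.
{C, D} has no BCNF violation.
{A, C} has no BCNF violation.
{A, B, D, E, F} has no BCNF violation.

{A, B, D, E, F}; {A, C}; {C, D}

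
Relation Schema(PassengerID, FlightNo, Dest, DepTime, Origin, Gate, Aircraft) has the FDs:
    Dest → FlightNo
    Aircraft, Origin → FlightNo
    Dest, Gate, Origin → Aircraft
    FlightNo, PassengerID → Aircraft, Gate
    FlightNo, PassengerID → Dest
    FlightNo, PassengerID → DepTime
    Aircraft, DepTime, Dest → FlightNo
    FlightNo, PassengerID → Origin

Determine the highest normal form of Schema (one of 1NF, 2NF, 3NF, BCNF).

Candidate keys: {Aircraft, Origin, PassengerID}, {Dest, PassengerID}, {FlightNo, PassengerID}. Prime attributes: {Aircraft, Dest, FlightNo, Origin, PassengerID}.
For Dest → FlightNo we have {Dest}⁺ = {Dest, FlightNo}; {Dest} is not a superkey, so BCNF fails.
Since {FlightNo} ⊆ prime attributes and every other non-superkey FD also has a prime right side, the schema is in 3NF.

3NF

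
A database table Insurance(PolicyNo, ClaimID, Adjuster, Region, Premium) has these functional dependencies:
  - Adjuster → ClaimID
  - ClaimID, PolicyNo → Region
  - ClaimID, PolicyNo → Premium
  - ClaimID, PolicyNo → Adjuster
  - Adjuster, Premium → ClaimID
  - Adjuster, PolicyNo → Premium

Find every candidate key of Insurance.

{Adjuster, PolicyNo}, {ClaimID, PolicyNo}

No FD produces {PolicyNo}, so it must be in every candidate key.
{Adjuster, PolicyNo} is a candidate key since {Adjuster, PolicyNo}⁺ = {Adjuster, ClaimID, PolicyNo, Premium, Region} covers every attribute.
{ClaimID, PolicyNo} is a candidate key since {ClaimID, PolicyNo}⁺ = {Adjuster, ClaimID, PolicyNo, Premium, Region} covers every attribute.
These are minimal and exhaustive — every other superkey contains one of them.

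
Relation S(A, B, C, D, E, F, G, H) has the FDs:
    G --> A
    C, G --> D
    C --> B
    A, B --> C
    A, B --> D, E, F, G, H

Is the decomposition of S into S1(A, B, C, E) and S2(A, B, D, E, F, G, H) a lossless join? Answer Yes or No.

The shared attributes are {A, B, E} and {A, B, E}⁺ = {A, B, C, D, E, F, G, H}.
Since S1 ⊆ {A, B, C, D, E, F, G, H}, the intersection is a superkey of S1; the decomposition is lossless.

Yes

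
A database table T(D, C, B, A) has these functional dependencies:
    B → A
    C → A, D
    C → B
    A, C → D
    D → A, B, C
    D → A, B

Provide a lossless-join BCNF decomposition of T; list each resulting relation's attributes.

Candidate keys of the original relation: {C}, {D}.
{A, B, C, D}: {B} determines {A, B} here but is not a superkey — split on B → A, giving {A, B} and {B, C, D}.
{A, B} has no BCNF violation.
{B, C, D} has no BCNF violation.

{A, B}; {B, C, D}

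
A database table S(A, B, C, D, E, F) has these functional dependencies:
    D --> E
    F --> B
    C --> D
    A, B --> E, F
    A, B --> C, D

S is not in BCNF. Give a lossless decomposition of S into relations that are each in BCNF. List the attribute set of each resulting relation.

Candidate keys of the original relation: {A, B}, {A, F}.
In {A, B, C, D, E, F}, {D} is not a superkey ({D}⁺ restricted to this set is {D, E}), so split on D --> E into {D, E} and {A, B, C, D, F}.
{D, E} has no BCNF violation.
In {A, B, C, D, F}, {F} is not a superkey ({F}⁺ restricted to this set is {B, F}), so split on F --> B into {B, F} and {A, C, D, F}.
{B, F} has no BCNF violation.
In {A, C, D, F}, {C} is not a superkey ({C}⁺ restricted to this set is {C, D}), so split on C --> D into {C, D} and {A, C, F}.
{C, D} has no BCNF violation.
{A, C, F} has no BCNF violation.

{A, C, F}; {B, F}; {C, D}; {D, E}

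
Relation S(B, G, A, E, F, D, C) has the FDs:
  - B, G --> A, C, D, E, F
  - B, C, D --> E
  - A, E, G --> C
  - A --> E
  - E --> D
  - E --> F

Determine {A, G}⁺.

Start with {A, G}.
A --> E applies; add {E} → now {A, E, G}.
E --> D applies; add {D} → now {A, D, E, G}.
E --> F applies; add {F} → now {A, D, E, F, G}.
A, E, G --> C applies; add {C} → now {A, C, D, E, F, G}.
No further FD applies.

{A, C, D, E, F, G}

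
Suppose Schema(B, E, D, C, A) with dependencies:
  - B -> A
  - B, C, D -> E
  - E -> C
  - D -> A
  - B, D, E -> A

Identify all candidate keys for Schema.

{B, C, D}, {B, D, E}

No FD produces {B, D}, so they must be in every candidate key.
{B, C, D} is a candidate key since {B, C, D}⁺ = {A, B, C, D, E} covers every attribute.
{B, D, E} is a candidate key since {B, D, E}⁺ = {A, B, C, D, E} covers every attribute.
No proper subset of any of these is a key, and no other minimal superkey exists.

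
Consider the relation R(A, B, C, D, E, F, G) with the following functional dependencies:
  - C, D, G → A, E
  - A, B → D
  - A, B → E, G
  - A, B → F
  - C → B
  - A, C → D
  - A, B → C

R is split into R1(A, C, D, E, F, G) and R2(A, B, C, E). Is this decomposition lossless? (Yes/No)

R1 ∩ R2 = {A, C, E}; its closure under F is {A, B, C, D, E, F, G}.
This includes all of R1, so the common attributes are a superkey of R1 — the join is lossless.

Yes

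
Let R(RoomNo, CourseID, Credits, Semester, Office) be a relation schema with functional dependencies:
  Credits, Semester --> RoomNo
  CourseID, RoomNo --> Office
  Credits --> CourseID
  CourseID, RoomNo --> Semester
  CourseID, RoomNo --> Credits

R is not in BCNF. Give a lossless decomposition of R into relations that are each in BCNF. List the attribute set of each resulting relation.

Candidate keys of the original relation: {CourseID, RoomNo}, {Credits, RoomNo}, {Credits, Semester}.
{CourseID, Credits, Office, RoomNo, Semester}: {Credits} determines {CourseID, Credits} here but is not a superkey — split on Credits --> CourseID, giving {CourseID, Credits} and {Credits, Office, RoomNo, Semester}.
{CourseID, Credits} has no BCNF violation.
{Credits, Office, RoomNo, Semester} has no BCNF violation.

{CourseID, Credits}; {Credits, Office, RoomNo, Semester}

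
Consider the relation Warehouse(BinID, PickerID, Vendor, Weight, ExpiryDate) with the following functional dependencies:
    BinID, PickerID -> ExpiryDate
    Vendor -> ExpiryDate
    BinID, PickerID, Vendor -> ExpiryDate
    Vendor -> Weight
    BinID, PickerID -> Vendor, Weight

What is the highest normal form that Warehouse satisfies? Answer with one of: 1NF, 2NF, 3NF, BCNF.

Candidate key: {BinID, PickerID}. Prime attributes: {BinID, PickerID}.
Vendor -> ExpiryDate breaks BCNF: {Vendor}⁺ = {ExpiryDate, Vendor, Weight}, so {Vendor} is not a superkey.
Because {ExpiryDate} is non-prime and the left side of Vendor -> ExpiryDate is not a superkey, the relation is not in 3NF.
No proper subset of a key has a non-prime attribute in its closure, so there is no partial dependency; 2NF holds.

2NF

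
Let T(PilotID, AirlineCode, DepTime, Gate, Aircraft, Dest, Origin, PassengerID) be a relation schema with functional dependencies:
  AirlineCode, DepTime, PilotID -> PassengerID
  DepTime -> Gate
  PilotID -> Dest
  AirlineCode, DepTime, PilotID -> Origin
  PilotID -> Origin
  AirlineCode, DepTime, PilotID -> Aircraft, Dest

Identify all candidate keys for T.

{AirlineCode, DepTime, PilotID}

No FD produces {AirlineCode, DepTime, PilotID}, so they must be in every candidate key.
Closure of {AirlineCode, DepTime, PilotID} is {Aircraft, AirlineCode, DepTime, Dest, Gate, Origin, PassengerID, PilotID}, the whole schema; {AirlineCode, DepTime, PilotID} is a candidate key.
No other minimal set has full closure, so this is the only candidate key.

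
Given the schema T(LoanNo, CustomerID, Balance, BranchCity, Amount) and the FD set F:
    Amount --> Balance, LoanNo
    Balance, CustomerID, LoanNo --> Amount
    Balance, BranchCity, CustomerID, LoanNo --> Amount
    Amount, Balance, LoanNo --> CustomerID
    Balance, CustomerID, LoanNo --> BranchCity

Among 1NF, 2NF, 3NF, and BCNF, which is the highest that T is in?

BCNF

Candidate keys: {Amount}, {Balance, CustomerID, LoanNo}. Prime attributes: {Amount, Balance, CustomerID, LoanNo}.
The left-hand side of every FD is a superkey, so BCNF is satisfied.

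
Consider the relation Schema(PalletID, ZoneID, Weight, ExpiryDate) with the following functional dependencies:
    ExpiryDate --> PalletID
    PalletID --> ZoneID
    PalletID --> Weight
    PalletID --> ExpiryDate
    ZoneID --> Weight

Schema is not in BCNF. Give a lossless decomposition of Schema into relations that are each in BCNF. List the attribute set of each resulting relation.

{ExpiryDate, PalletID, ZoneID}; {Weight, ZoneID}

Candidate keys of the original relation: {ExpiryDate}, {PalletID}.
Within {ExpiryDate, PalletID, Weight, ZoneID}: {ZoneID}⁺ ∩ {ExpiryDate, PalletID, Weight, ZoneID} = {Weight, ZoneID}, not the whole set, so ZoneID --> Weight violates BCNF; decompose into {Weight, ZoneID} and {ExpiryDate, PalletID, ZoneID}.
{Weight, ZoneID}: every determinant is a superkey — BCNF.
{ExpiryDate, PalletID, ZoneID}: every determinant is a superkey — BCNF.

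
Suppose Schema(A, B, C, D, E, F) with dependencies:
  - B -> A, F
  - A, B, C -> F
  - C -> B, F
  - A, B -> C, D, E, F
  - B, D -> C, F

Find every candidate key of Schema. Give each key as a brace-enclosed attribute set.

{B}, {C}

{B} is a candidate key since {B}⁺ = {A, B, C, D, E, F} covers every attribute.
{C} is a candidate key since {C}⁺ = {A, B, C, D, E, F} covers every attribute.
These are minimal and exhaustive — every other superkey contains one of them.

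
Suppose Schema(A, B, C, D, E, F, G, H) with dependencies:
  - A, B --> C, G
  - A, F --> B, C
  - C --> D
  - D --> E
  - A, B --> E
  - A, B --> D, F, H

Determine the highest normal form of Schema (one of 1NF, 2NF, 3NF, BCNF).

2NF

Candidate keys: {A, B}, {A, F}. Prime attributes: {A, B, F}.
For C --> D we have {C}⁺ = {C, D, E}; {C} is not a superkey, so BCNF fails.
C --> D has non-prime {D} on the right and a non-superkey on the left, so 3NF fails.
No proper subset of a key has a non-prime attribute in its closure, so there is no partial dependency; 2NF holds.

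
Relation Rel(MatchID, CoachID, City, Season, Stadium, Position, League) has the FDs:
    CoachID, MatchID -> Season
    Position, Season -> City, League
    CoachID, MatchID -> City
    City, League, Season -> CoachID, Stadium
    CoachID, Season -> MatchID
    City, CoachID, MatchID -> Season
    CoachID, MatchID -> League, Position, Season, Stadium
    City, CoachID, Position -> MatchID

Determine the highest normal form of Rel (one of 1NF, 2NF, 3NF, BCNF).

BCNF

Candidate keys: {City, CoachID, Position}, {City, League, Season}, {CoachID, MatchID}, {CoachID, Season}, {Position, Season}. Prime attributes: {City, CoachID, League, MatchID, Position, Season}.
The left-hand side of every FD is a superkey, so BCNF is satisfied.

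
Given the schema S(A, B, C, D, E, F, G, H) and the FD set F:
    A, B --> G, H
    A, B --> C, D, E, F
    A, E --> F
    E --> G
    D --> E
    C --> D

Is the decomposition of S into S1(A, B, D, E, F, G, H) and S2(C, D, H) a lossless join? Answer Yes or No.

S1 ∩ S2 = {D, H}; its closure under F is {D, E, G, H}.
The closure covers neither S1 nor S2 entirely; the join is not lossless.

No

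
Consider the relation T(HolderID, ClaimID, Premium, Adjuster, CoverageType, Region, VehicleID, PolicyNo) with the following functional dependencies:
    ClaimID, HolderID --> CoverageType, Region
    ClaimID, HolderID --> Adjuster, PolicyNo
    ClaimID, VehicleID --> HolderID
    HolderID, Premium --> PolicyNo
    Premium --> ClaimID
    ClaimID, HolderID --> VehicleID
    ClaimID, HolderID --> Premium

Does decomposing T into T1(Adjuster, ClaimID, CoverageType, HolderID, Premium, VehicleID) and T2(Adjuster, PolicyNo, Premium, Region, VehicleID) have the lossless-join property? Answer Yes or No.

Yes

The shared attributes are {Adjuster, Premium, VehicleID} and {Adjuster, Premium, VehicleID}⁺ = {Adjuster, ClaimID, CoverageType, HolderID, PolicyNo, Premium, Region, VehicleID}.
T1 is contained in that closure, so T1 ∩ T2 --> T1 holds and the join is lossless.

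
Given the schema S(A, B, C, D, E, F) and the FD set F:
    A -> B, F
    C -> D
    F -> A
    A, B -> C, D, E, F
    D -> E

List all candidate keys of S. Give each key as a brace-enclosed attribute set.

{A}, {F}

{A}⁺ = {A, B, C, D, E, F} — all of the relation — so {A} is a candidate key.
{F}⁺ = {A, B, C, D, E, F} — all of the relation — so {F} is a candidate key.
No proper subset of any of these is a key, and no other minimal superkey exists.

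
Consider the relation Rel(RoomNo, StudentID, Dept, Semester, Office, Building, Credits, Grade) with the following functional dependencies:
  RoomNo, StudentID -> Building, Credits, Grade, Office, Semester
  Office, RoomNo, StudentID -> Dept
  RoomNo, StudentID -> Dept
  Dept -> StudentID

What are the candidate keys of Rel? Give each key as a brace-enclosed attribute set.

{Dept, RoomNo}, {RoomNo, StudentID}

Attributes never on any right-hand side: {RoomNo} — every candidate key must contain it.
Closure of {Dept, RoomNo} is {Building, Credits, Dept, Grade, Office, RoomNo, Semester, StudentID}, the whole schema; {Dept, RoomNo} is a candidate key.
Closure of {RoomNo, StudentID} is {Building, Credits, Dept, Grade, Office, RoomNo, Semester, StudentID}, the whole schema; {RoomNo, StudentID} is a candidate key.
No proper subset of any of these is a key, and no other minimal superkey exists.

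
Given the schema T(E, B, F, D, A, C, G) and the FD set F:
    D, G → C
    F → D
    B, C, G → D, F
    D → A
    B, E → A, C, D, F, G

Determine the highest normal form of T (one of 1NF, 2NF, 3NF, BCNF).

Candidate key: {B, E}. Prime attributes: {B, E}.
D, G → C breaks BCNF: {D, G}⁺ = {A, C, D, G}, so {D, G} is not a superkey.
D, G → C has non-prime {C} on the right and a non-superkey on the left, so 3NF fails.
Checking every proper subset of each key, none determines a non-prime attribute — 2NF is satisfied.

2NF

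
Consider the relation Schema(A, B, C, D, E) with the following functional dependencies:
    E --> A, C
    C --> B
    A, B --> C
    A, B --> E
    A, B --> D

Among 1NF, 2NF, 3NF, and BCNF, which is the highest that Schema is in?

Candidate keys: {A, B}, {A, C}, {E}. Prime attributes: {A, B, C, E}.
For C --> B we have {C}⁺ = {B, C}; {C} is not a superkey, so BCNF fails.
Since {B} ⊆ prime attributes and every other non-superkey FD also has a prime right side, the schema is in 3NF.

3NF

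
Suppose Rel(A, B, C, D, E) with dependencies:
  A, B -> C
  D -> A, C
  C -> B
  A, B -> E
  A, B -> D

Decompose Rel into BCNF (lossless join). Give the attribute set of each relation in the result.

Candidate keys of the original relation: {A, B}, {A, C}, {D}.
In {A, B, C, D, E}, {C} is not a superkey ({C}⁺ restricted to this set is {B, C}), so split on C -> B into {B, C} and {A, C, D, E}.
{B, C} is in BCNF.
{A, C, D, E} is in BCNF.

{A, C, D, E}; {B, C}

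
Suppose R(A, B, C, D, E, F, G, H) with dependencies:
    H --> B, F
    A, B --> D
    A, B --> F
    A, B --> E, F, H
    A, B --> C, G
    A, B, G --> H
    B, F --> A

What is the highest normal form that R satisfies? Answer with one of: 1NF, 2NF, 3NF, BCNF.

BCNF

Candidate keys: {A, B}, {B, F}, {H}. Prime attributes: {A, B, F, H}.
Every FD has a superkey on the left, so the relation is in BCNF.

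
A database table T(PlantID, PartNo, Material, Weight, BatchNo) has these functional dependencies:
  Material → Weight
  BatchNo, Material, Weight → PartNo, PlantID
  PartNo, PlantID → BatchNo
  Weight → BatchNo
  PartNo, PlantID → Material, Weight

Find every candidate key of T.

{Material}, {PartNo, PlantID}

{Material}⁺ = {BatchNo, Material, PartNo, PlantID, Weight} — all of the relation — so {Material} is a candidate key.
{PartNo, PlantID}⁺ = {BatchNo, Material, PartNo, PlantID, Weight} — all of the relation — so {PartNo, PlantID} is a candidate key.
These are minimal and exhaustive — every other superkey contains one of them.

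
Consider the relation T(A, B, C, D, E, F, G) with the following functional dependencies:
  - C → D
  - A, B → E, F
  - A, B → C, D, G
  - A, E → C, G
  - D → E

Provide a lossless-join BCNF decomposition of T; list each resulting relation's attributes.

{A, B, C, F}; {A, C, G}; {C, D}; {D, E}

Candidate key of the original relation: {A, B}.
{A, B, C, D, E, F, G}: {C} determines {C, D, E} here but is not a superkey — split on C → D, E, giving {C, D, E} and {A, B, C, F, G}.
{C, D, E}: {D} determines {D, E} here but is not a superkey — split on D → E, giving {D, E} and {C, D}.
{D, E} is in BCNF.
{C, D} is in BCNF.
{A, B, C, F, G}: {A, C} determines {A, C, G} here but is not a superkey — split on A, C → G, giving {A, C, G} and {A, B, C, F}.
{A, C, G} is in BCNF.
{A, B, C, F} is in BCNF.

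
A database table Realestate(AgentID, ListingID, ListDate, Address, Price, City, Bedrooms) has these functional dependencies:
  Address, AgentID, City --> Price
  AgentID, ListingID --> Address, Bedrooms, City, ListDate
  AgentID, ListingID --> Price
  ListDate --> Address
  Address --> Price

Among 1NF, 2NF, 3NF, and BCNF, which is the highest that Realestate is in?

2NF

Candidate key: {AgentID, ListingID}. Prime attributes: {AgentID, ListingID}.
For Address, AgentID, City --> Price we have {Address, AgentID, City}⁺ = {Address, AgentID, City, Price}; {Address, AgentID, City} is not a superkey, so BCNF fails.
Address, AgentID, City --> Price has non-prime {Price} on the right and a non-superkey on the left, so 3NF fails.
Checking every proper subset of each key, none determines a non-prime attribute — 2NF is satisfied.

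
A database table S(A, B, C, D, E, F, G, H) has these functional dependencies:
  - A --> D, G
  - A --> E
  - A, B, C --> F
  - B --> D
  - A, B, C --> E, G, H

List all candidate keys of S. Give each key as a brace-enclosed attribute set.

{A, B, C} never appear on the right of any FD, so every key must include all of them.
{A, B, C} is a candidate key since {A, B, C}⁺ = {A, B, C, D, E, F, G, H} covers every attribute.
Every other attribute set either contains this one or has a smaller closure.

{A, B, C}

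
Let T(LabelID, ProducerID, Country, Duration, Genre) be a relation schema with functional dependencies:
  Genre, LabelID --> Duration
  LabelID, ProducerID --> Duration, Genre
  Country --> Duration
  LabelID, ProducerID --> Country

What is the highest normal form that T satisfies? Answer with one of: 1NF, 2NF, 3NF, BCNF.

Candidate key: {LabelID, ProducerID}. Prime attributes: {LabelID, ProducerID}.
Genre, LabelID --> Duration: {Genre, LabelID}⁺ = {Duration, Genre, LabelID}, which is not all of the attributes, so the left side is not a superkey — BCNF is violated.
Genre, LabelID --> Duration determines the non-prime attribute {Duration} from a non-superkey — 3NF is violated.
Checking every proper subset of each key, none determines a non-prime attribute — 2NF is satisfied.

2NF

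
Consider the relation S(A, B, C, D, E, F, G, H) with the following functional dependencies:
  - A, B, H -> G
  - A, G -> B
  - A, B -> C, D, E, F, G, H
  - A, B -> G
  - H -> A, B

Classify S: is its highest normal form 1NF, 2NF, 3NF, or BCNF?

BCNF

Candidate keys: {A, B}, {A, G}, {H}. Prime attributes: {A, B, G, H}.
The left-hand side of every FD is a superkey, so BCNF is satisfied.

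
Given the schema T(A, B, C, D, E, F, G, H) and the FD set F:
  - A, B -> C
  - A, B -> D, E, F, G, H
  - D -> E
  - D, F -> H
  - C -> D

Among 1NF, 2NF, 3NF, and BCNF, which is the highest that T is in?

Candidate key: {A, B}. Prime attributes: {A, B}.
D -> E breaks BCNF: {D}⁺ = {D, E}, so {D} is not a superkey.
Because {E} is non-prime and the left side of D -> E is not a superkey, the relation is not in 3NF.
No non-prime attribute depends on a proper subset of any candidate key, so 2NF holds.

2NF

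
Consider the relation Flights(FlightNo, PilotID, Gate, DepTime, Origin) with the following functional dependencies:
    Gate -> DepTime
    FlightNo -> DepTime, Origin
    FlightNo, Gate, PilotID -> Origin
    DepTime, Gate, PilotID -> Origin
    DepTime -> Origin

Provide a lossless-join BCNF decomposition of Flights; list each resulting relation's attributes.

{DepTime, Gate}; {DepTime, Origin}; {FlightNo, Gate, PilotID}

Candidate key of the original relation: {FlightNo, Gate, PilotID}.
In {DepTime, FlightNo, Gate, Origin, PilotID}, {Gate} is not a superkey ({Gate}⁺ restricted to this set is {DepTime, Gate, Origin}), so split on Gate -> DepTime, Origin into {DepTime, Gate, Origin} and {FlightNo, Gate, PilotID}.
In {DepTime, Gate, Origin}, {DepTime} is not a superkey ({DepTime}⁺ restricted to this set is {DepTime, Origin}), so split on DepTime -> Origin into {DepTime, Origin} and {DepTime, Gate}.
{DepTime, Origin}: every determinant is a superkey — BCNF.
{DepTime, Gate}: every determinant is a superkey — BCNF.
{FlightNo, Gate, PilotID}: every determinant is a superkey — BCNF.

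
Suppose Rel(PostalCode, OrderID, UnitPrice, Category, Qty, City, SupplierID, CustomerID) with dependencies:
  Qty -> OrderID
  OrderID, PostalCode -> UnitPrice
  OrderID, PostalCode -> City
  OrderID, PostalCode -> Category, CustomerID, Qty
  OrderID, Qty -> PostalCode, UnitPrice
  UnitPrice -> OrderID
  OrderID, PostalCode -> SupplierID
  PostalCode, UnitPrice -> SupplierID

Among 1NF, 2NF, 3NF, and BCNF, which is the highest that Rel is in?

Candidate keys: {OrderID, PostalCode}, {PostalCode, UnitPrice}, {Qty}. Prime attributes: {OrderID, PostalCode, Qty, UnitPrice}.
UnitPrice -> OrderID breaks BCNF: {UnitPrice}⁺ = {OrderID, UnitPrice}, so {UnitPrice} is not a superkey.
Its right-hand attributes {OrderID} are all prime, as are those of every other non-superkey FD — the relation is in 3NF.

3NF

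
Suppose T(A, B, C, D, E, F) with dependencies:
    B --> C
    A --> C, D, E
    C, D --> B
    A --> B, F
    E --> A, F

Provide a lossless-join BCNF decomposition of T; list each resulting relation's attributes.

{A, B, D, E, F}; {B, C}

Candidate keys of the original relation: {A}, {E}.
In {A, B, C, D, E, F}, {B} is not a superkey ({B}⁺ restricted to this set is {B, C}), so split on B --> C into {B, C} and {A, B, D, E, F}.
{B, C}: every determinant is a superkey — BCNF.
{A, B, D, E, F}: every determinant is a superkey — BCNF.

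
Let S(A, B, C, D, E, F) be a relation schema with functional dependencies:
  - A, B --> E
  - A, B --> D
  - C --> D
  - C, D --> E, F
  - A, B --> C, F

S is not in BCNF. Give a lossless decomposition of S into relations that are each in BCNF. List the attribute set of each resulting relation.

Candidate key of the original relation: {A, B}.
In {A, B, C, D, E, F}, {C} is not a superkey ({C}⁺ restricted to this set is {C, D, E, F}), so split on C --> D, E, F into {C, D, E, F} and {A, B, C}.
{C, D, E, F}: every determinant is a superkey — BCNF.
{A, B, C}: every determinant is a superkey — BCNF.

{A, B, C}; {C, D, E, F}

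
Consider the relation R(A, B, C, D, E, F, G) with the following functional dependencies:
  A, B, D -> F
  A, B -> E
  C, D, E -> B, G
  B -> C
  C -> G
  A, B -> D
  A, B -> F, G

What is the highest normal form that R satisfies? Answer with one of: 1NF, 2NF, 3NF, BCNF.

Candidate keys: {A, B}, {A, C, D, E}. Prime attributes: {A, B, C, D, E}.
For C, D, E -> B, G we have {C, D, E}⁺ = {B, C, D, E, G}; {C, D, E} is not a superkey, so BCNF fails.
C, D, E -> B, G determines the non-prime attribute {G} from a non-superkey — 3NF is violated.
Since {B} ⊂ {A, B} and {B}⁺ ⊇ {G} with {G} non-prime, there is a partial dependency; 2NF fails.

1NF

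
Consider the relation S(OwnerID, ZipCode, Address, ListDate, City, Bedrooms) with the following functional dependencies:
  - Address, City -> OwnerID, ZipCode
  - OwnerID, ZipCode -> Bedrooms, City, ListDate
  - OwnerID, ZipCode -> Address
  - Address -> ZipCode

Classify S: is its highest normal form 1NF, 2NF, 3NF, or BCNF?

Candidate keys: {Address, City}, {Address, OwnerID}, {OwnerID, ZipCode}. Prime attributes: {Address, City, OwnerID, ZipCode}.
Address -> ZipCode breaks BCNF: {Address}⁺ = {Address, ZipCode}, so {Address} is not a superkey.
Since {ZipCode} ⊆ prime attributes and every other non-superkey FD also has a prime right side, the schema is in 3NF.

3NF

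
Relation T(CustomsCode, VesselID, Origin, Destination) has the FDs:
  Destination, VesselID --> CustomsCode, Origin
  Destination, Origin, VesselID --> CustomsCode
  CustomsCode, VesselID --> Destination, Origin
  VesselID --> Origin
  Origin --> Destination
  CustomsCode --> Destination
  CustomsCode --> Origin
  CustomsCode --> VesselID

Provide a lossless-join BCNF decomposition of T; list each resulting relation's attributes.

Candidate keys of the original relation: {CustomsCode}, {VesselID}.
Within {CustomsCode, Destination, Origin, VesselID}: {Origin}⁺ ∩ {CustomsCode, Destination, Origin, VesselID} = {Destination, Origin}, not the whole set, so Origin --> Destination violates BCNF; decompose into {Destination, Origin} and {CustomsCode, Origin, VesselID}.
{Destination, Origin}: every determinant is a superkey — BCNF.
{CustomsCode, Origin, VesselID}: every determinant is a superkey — BCNF.

{CustomsCode, Origin, VesselID}; {Destination, Origin}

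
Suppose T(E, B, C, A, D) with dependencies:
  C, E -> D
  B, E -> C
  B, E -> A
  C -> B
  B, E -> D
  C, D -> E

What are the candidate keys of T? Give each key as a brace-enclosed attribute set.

{B, E}, {C, D}, {C, E}

{B, E}⁺ = {A, B, C, D, E} — all of the relation — so {B, E} is a candidate key.
{C, D}⁺ = {A, B, C, D, E} — all of the relation — so {C, D} is a candidate key.
{C, E}⁺ = {A, B, C, D, E} — all of the relation — so {C, E} is a candidate key.
Any other superkey properly contains one of these, so there are no further candidate keys.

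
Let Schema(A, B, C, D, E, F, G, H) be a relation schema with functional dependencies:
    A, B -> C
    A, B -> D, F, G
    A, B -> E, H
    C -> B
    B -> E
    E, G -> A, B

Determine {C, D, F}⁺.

Start with {C, D, F}.
C -> B applies; add {B} → now {B, C, D, F}.
B -> E applies; add {E} → now {B, C, D, E, F}.
No further FD applies.

{B, C, D, E, F}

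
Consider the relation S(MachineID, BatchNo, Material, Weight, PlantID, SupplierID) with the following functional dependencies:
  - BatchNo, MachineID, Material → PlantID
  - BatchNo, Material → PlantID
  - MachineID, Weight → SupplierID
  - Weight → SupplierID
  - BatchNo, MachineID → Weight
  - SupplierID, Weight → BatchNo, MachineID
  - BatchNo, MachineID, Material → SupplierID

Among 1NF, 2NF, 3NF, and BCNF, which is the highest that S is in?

1NF

Candidate keys: {BatchNo, MachineID, Material}, {Material, Weight}. Prime attributes: {BatchNo, MachineID, Material, Weight}.
BatchNo, Material → PlantID breaks BCNF: {BatchNo, Material}⁺ = {BatchNo, Material, PlantID}, so {BatchNo, Material} is not a superkey.
Because {PlantID} is non-prime and the left side of BatchNo, Material → PlantID is not a superkey, the relation is not in 3NF.
Since {Weight} ⊂ {Material, Weight} and {Weight}⁺ ⊇ {SupplierID} with {SupplierID} non-prime, there is a partial dependency; 2NF fails.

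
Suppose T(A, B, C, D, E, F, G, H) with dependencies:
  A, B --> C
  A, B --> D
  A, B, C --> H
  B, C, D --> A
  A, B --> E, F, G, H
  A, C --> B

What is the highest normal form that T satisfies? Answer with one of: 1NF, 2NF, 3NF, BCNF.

BCNF

Candidate keys: {A, B}, {A, C}, {B, C, D}. Prime attributes: {A, B, C, D}.
The left-hand side of every FD is a superkey, so BCNF is satisfied.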